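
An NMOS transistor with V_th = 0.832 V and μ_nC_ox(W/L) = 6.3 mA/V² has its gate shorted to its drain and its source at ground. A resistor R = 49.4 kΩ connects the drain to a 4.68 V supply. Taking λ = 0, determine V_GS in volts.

V_GS = 0.986 V

With gate tied to drain, V_GS = V_DS ≥ V_GS − V_th, so the device is in saturation.
KCL at the drain: ½ k_n (V_GS − V_th)² = (V_DD − V_GS)/R.
Let x = V_GS − 0.832. Then 156 x² + x − 3.848 = 0, giving x = 0.154 V (positive root), so V_GS = 0.986 V.
I_D = (V_DD − V_GS)/R = (4.68 − 0.986) / 49.4 = 0.0748 mA.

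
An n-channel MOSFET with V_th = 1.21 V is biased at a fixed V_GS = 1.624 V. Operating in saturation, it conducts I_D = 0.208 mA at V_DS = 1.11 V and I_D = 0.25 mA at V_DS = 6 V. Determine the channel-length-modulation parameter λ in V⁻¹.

λ = 0.0433 V⁻¹

With V_GS fixed, I_D ∝ (1 + λ V_DS) in saturation, so I_D2/I_D1 = (1 + λ V_DS2)/(1 + λ V_DS1).
0.25/0.208 = 1.202 = (1 + 6 λ)/(1 + 1.11 λ).
Solving: λ (I_D1 V_DS2 − I_D2 V_DS1) = I_D2 − I_D1, so λ = (0.25 − 0.208) / (0.208 × 6 − 0.25 × 1.11) = 0.042 / 0.97 = 0.0433 V⁻¹.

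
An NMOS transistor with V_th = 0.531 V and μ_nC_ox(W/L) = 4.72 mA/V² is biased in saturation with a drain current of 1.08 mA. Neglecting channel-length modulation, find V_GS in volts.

In saturation I_D = ½ k_n (V_GS − V_th)², so V_GS − V_th = √(2 I_D / k_n) = √(2 × 1.08 / 4.72) = 0.676 V.
V_GS = 0.531 + 0.676 = 1.21 V.

V_GS = 1.21 V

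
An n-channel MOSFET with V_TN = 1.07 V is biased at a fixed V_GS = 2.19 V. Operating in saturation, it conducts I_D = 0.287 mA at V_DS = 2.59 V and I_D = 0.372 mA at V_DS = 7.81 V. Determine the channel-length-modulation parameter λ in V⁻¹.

λ = 0.0665 V⁻¹

With V_GS fixed, I_D ∝ (1 + λ V_DS) in saturation, so I_D2/I_D1 = (1 + λ V_DS2)/(1 + λ V_DS1).
0.372/0.287 = 1.296 = (1 + 7.81 λ)/(1 + 2.59 λ).
Solving: λ (I_D1 V_DS2 − I_D2 V_DS1) = I_D2 − I_D1, so λ = (0.372 − 0.287) / (0.287 × 7.81 − 0.372 × 2.59) = 0.085 / 1.28 = 0.0665 V⁻¹.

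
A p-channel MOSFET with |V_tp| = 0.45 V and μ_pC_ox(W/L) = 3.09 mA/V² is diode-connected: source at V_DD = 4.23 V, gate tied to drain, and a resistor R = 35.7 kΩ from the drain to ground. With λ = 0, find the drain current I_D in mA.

I_D = 0.0988 mA

With gate tied to drain, V_SG = V_SD ≥ V_SG − |V_tp|, so the device is in saturation.
KCL at the drain: ½ k_p (V_SG − |V_tp|)² = (V_DD − V_SG)/R.
Let x = V_SG − 0.45. Then 55.2 x² + x − 3.78 = 0, giving x = 0.253 V (positive root), so V_SG = 0.703 V.
I_D = (V_DD − V_SG)/R = (4.23 − 0.703) / 35.7 = 0.0988 mA.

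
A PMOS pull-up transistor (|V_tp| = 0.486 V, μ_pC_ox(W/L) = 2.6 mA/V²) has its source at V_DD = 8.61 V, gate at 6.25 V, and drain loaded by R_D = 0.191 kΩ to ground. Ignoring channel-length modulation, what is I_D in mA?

I_D = 4.57 mA

V_SG = V_DD − V_G = 8.61 − 6.25 = 2.36 V, so V_ov = 2.36 − 0.486 = 1.87 V.
Assume saturation: I_D = ½ k_p V_ov² = 0.5 × 2.6 × 1.87² = 4.57 mA, giving V_SD = V_DD − I_D R_D = 8.61 − 4.57 × 0.191 = 7.74 V.
V_SD = 7.74 V ≥ V_ov = 1.87 V, confirming saturation.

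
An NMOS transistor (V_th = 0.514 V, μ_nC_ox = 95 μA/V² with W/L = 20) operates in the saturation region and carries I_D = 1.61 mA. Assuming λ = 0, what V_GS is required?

V_GS = 1.82 V

k_n = μ_nC_ox · (W/L) = 1.9 mA/V².
In saturation I_D = ½ k_n (V_GS − V_th)², so V_GS − V_th = √(2 I_D / k_n) = √(2 × 1.61 / 1.9) = 1.3 V.
V_GS = 0.514 + 1.3 = 1.82 V.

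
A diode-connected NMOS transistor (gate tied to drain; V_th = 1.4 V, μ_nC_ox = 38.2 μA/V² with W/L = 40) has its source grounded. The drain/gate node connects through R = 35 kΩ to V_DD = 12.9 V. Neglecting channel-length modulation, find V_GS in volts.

With gate tied to drain, V_GS = V_DS ≥ V_GS − V_th, so the device is in saturation.
k_n = μ_nC_ox · (W/L) = 1.528 mA/V².
KCL at the drain: ½ k_n (V_GS − V_th)² = (V_DD − V_GS)/R.
Let x = V_GS − 1.4. Then 26.7 x² + x − 11.5 = 0, giving x = 0.637 V (positive root), so V_GS = 2.04 V.
I_D = (V_DD − V_GS)/R = (12.9 − 2.04) / 35 = 0.31 mA.

V_GS = 2.04 V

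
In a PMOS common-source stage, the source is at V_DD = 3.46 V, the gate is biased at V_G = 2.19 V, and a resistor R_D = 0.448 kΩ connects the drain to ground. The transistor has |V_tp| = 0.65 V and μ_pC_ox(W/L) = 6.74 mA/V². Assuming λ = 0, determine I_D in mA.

I_D = 1.30 mA

V_SG = V_DD − V_G = 3.46 − 2.19 = 1.27 V, so V_ov = 1.27 − 0.65 = 0.62 V.
Assume saturation: I_D = ½ k_p V_ov² = 0.5 × 6.74 × 0.62² = 1.3 mA, giving V_SD = V_DD − I_D R_D = 3.46 − 1.3 × 0.448 = 2.88 V.
V_SD = 2.88 V ≥ V_ov = 0.62 V, confirming saturation.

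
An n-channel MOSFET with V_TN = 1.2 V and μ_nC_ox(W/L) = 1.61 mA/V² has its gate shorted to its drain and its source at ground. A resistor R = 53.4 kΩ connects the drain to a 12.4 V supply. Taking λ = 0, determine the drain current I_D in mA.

With gate tied to drain, V_GS = V_DS ≥ V_GS − V_TN, so the device is in saturation.
KCL at the drain: ½ k_n (V_GS − V_TN)² = (V_DD − V_GS)/R.
Let x = V_GS − 1.2. Then 43 x² + x − 11.2 = 0, giving x = 0.499 V (positive root), so V_GS = 1.7 V.
I_D = (V_DD − V_GS)/R = (12.4 − 1.7) / 53.4 = 0.2 mA.

I_D = 0.200 mA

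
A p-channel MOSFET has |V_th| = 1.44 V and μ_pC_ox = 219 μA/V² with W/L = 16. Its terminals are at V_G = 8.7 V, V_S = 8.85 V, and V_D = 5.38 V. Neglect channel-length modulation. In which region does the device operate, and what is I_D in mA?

Cutoff; I_D = 0 mA

V_SG = V_S − V_G = 8.85 − 8.7 = 0.15 V; V_SD = V_S − V_D = 8.85 − 5.38 = 3.47 V.
V_SG = 0.15 V < |V_th| = 1.44 V, so the transistor is in cutoff.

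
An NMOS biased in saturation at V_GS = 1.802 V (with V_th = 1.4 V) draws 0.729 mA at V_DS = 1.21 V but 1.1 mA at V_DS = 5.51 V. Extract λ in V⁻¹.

λ = 0.138 V⁻¹

With V_GS fixed, I_D ∝ (1 + λ V_DS) in saturation, so I_D2/I_D1 = (1 + λ V_DS2)/(1 + λ V_DS1).
1.1/0.729 = 1.509 = (1 + 5.51 λ)/(1 + 1.21 λ).
Solving: λ (I_D1 V_DS2 − I_D2 V_DS1) = I_D2 − I_D1, so λ = (1.1 − 0.729) / (0.729 × 5.51 − 1.1 × 1.21) = 0.371 / 2.69 = 0.138 V⁻¹.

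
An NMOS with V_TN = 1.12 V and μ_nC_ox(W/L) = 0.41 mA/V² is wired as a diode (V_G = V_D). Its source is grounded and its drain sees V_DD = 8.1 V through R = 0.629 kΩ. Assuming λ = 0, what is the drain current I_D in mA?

I_D = 4.04 mA

With gate tied to drain, V_GS = V_DS ≥ V_GS − V_TN, so the device is in saturation.
KCL at the drain: ½ k_n (V_GS − V_TN)² = (V_DD − V_GS)/R.
Let x = V_GS − 1.12. Then 0.129 x² + x − 6.98 = 0, giving x = 4.44 V (positive root), so V_GS = 5.56 V.
I_D = (V_DD − V_GS)/R = (8.1 − 5.56) / 0.629 = 4.04 mA.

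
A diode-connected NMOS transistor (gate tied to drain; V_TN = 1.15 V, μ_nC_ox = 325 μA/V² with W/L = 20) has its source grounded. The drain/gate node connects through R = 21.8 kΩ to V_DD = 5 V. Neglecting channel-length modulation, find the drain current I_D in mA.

With gate tied to drain, V_GS = V_DS ≥ V_GS − V_TN, so the device is in saturation.
k_n = μ_nC_ox · (W/L) = 6.5 mA/V².
KCL at the drain: ½ k_n (V_GS − V_TN)² = (V_DD − V_GS)/R.
Let x = V_GS − 1.15. Then 70.9 x² + x − 3.85 = 0, giving x = 0.226 V (positive root), so V_GS = 1.38 V.
I_D = (V_DD − V_GS)/R = (5 − 1.38) / 21.8 = 0.166 mA.

I_D = 0.166 mA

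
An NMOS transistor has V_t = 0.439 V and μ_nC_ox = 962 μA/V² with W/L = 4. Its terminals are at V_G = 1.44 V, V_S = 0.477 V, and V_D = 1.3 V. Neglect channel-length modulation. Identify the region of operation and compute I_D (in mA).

V_GS = V_G − V_S = 1.44 − 0.477 = 0.963 V; V_DS = V_D − V_S = 1.3 − 0.477 = 0.823 V.
k_n = μ_nC_ox · (W/L) = 3.848 mA/V².
V_ov = V_GS − V_t = 0.963 − 0.439 = 0.524 V.
Since V_DS = 0.823 V ≥ V_ov = 0.524 V, the device is in saturation.
I_D = ½ k_n V_ov² = 0.5 × 3.848 × 0.524² = 0.528 mA.

Saturation; I_D = 0.528 mA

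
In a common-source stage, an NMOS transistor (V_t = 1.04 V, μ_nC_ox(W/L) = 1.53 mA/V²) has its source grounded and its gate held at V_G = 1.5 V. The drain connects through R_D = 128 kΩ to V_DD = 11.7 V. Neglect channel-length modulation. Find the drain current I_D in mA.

I_D = 0.0902 mA

V_GS = V_G = 1.5 V, so V_ov = 1.5 − 1.04 = 0.46 V.
Assume saturation: I_D = ½ k_n V_ov² = 0.5 × 1.53 × 0.46² = 0.162 mA, giving V_DS = V_DD − I_D R_D = 11.7 − 0.162 × 128 = -9.02 V.
But -9.02 V < V_ov = 0.46 V, so the device is actually in triode.
In triode I_D = k_n[V_ov V_DS − ½ V_DS²] and I_D = (V_DD − V_DS)/R_D. Equating: 97.9 V_DS² − 91.09 V_DS + 11.7 = 0, giving V_DS = 0.154 V (the root below V_ov).
I_D = (11.7 − 0.154) / 128 = 0.0902 mA.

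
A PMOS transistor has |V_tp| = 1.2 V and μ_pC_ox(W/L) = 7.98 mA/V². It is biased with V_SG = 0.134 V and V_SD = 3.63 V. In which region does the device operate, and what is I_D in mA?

Cutoff; I_D = 0 mA

V_SG = 0.134 V < |V_tp| = 1.2 V, so the transistor is in cutoff.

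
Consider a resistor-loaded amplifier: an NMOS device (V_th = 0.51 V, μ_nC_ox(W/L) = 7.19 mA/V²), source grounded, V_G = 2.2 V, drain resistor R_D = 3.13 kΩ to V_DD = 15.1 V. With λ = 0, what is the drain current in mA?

I_D = 4.68 mA

V_GS = V_G = 2.2 V, so V_ov = 2.2 − 0.51 = 1.69 V.
Assume saturation: I_D = ½ k_n V_ov² = 0.5 × 7.19 × 1.69² = 10.3 mA, giving V_DS = V_DD − I_D R_D = 15.1 − 10.3 × 3.13 = -17 V.
But -17 V < V_ov = 1.69 V, so the device is actually in triode.
In triode I_D = k_n[V_ov V_DS − ½ V_DS²] and I_D = (V_DD − V_DS)/R_D. Equating: 11.3 V_DS² − 39.03 V_DS + 15.1 = 0, giving V_DS = 0.444 V (the root below V_ov).
I_D = (15.1 − 0.444) / 3.13 = 4.68 mA.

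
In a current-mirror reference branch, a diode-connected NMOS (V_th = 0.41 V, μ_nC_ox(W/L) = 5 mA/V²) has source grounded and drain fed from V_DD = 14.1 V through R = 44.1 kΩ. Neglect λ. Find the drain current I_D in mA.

With gate tied to drain, V_GS = V_DS ≥ V_GS − V_th, so the device is in saturation.
KCL at the drain: ½ k_n (V_GS − V_th)² = (V_DD − V_GS)/R.
Let x = V_GS − 0.41. Then 110 x² + x − 13.69 = 0, giving x = 0.348 V (positive root), so V_GS = 0.758 V.
I_D = (V_DD − V_GS)/R = (14.1 − 0.758) / 44.1 = 0.303 mA.

I_D = 0.303 mA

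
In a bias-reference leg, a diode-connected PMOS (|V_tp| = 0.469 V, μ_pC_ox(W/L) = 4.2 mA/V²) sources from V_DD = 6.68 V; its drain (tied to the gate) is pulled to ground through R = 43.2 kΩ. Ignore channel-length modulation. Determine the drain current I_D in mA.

With gate tied to drain, V_SG = V_SD ≥ V_SG − |V_tp|, so the device is in saturation.
KCL at the drain: ½ k_p (V_SG − |V_tp|)² = (V_DD − V_SG)/R.
Let x = V_SG − 0.469. Then 90.7 x² + x − 6.211 = 0, giving x = 0.256 V (positive root), so V_SG = 0.725 V.
I_D = (V_DD − V_SG)/R = (6.68 − 0.725) / 43.2 = 0.138 mA.

I_D = 0.138 mA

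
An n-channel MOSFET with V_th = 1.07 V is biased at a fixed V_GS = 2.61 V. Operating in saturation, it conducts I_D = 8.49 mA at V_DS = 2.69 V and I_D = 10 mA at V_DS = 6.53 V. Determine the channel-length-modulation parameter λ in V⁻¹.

With V_GS fixed, I_D ∝ (1 + λ V_DS) in saturation, so I_D2/I_D1 = (1 + λ V_DS2)/(1 + λ V_DS1).
10/8.49 = 1.178 = (1 + 6.53 λ)/(1 + 2.69 λ).
Solving: λ (I_D1 V_DS2 − I_D2 V_DS1) = I_D2 − I_D1, so λ = (10 − 8.49) / (8.49 × 6.53 − 10 × 2.69) = 1.51 / 28.5 = 0.0529 V⁻¹.

λ = 0.0529 V⁻¹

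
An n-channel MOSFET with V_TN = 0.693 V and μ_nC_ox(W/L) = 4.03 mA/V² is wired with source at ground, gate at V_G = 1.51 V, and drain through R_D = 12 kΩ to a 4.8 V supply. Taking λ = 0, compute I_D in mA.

V_GS = V_G = 1.51 V, so V_ov = 1.51 − 0.693 = 0.817 V.
Assume saturation: I_D = ½ k_n V_ov² = 0.5 × 4.03 × 0.817² = 1.34 mA, giving V_DS = V_DD − I_D R_D = 4.8 − 1.34 × 12 = -11.3 V.
But -11.3 V < V_ov = 0.817 V, so the device is actually in triode.
In triode I_D = k_n[V_ov V_DS − ½ V_DS²] and I_D = (V_DD − V_DS)/R_D. Equating: 24.2 V_DS² − 40.51 V_DS + 4.8 = 0, giving V_DS = 0.128 V (the root below V_ov).
I_D = (4.8 − 0.128) / 12 = 0.389 mA.

I_D = 0.389 mA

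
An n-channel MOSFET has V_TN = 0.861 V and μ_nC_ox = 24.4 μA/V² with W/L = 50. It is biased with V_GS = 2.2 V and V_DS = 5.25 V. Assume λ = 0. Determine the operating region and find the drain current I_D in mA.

k_n = μ_nC_ox · (W/L) = 1.22 mA/V².
V_ov = V_GS − V_TN = 2.2 − 0.861 = 1.34 V.
Since V_DS = 5.25 V ≥ V_ov = 1.34 V, the device is in saturation.
I_D = ½ k_n V_ov² = 0.5 × 1.22 × 1.34² = 1.09 mA.

Saturation; I_D = 1.09 mA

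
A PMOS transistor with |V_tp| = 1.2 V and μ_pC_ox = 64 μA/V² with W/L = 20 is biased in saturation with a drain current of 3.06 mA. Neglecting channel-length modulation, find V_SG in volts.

V_SG = 3.39 V

k_p = μ_pC_ox · (W/L) = 1.28 mA/V².
In saturation I_D = ½ k_p (V_SG − |V_tp|)², so V_SG − |V_tp| = √(2 I_D / k_p) = √(2 × 3.06 / 1.28) = 2.19 V.
V_SG = 1.2 + 2.19 = 3.39 V.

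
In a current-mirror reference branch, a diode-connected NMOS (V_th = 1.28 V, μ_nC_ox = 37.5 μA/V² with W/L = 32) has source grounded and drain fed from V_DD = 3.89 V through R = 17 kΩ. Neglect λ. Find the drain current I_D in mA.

With gate tied to drain, V_GS = V_DS ≥ V_GS − V_th, so the device is in saturation.
k_n = μ_nC_ox · (W/L) = 1.2 mA/V².
KCL at the drain: ½ k_n (V_GS − V_th)² = (V_DD − V_GS)/R.
Let x = V_GS − 1.28. Then 10.2 x² + x − 2.61 = 0, giving x = 0.459 V (positive root), so V_GS = 1.74 V.
I_D = (V_DD − V_GS)/R = (3.89 − 1.74) / 17 = 0.127 mA.

I_D = 0.127 mA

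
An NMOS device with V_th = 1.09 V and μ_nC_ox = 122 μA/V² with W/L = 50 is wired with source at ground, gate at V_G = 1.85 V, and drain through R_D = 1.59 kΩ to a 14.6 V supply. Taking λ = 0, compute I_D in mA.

V_GS = V_G = 1.85 V, so V_ov = 1.85 − 1.09 = 0.76 V.
k_n = μ_nC_ox · (W/L) = 6.1 mA/V².
Assume saturation: I_D = ½ k_n V_ov² = 0.5 × 6.1 × 0.76² = 1.76 mA, giving V_DS = V_DD − I_D R_D = 14.6 − 1.76 × 1.59 = 11.8 V.
V_DS = 11.8 V ≥ V_ov = 0.76 V, confirming saturation.

I_D = 1.76 mA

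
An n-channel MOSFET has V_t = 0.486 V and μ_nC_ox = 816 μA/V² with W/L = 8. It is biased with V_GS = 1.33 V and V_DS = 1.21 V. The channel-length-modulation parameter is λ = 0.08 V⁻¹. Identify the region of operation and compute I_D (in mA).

k_n = μ_nC_ox · (W/L) = 6.528 mA/V².
V_ov = V_GS − V_t = 1.33 − 0.486 = 0.844 V.
Since V_DS = 1.21 V ≥ V_ov = 0.844 V, the device is in saturation.
I_D = ½ k_n V_ov² (1 + λ V_DS) = 0.5 × 6.528 × 0.844² × (1 + 0.08 × 1.21) = 2.55 mA.

Saturation; I_D = 2.55 mA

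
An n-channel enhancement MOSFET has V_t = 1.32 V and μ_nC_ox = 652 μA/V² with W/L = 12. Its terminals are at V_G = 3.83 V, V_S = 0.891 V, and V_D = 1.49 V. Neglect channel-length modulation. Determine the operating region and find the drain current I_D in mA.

V_GS = V_G − V_S = 3.83 − 0.891 = 2.94 V; V_DS = V_D − V_S = 1.49 − 0.891 = 0.599 V.
k_n = μ_nC_ox · (W/L) = 7.824 mA/V².
V_ov = V_GS − V_t = 2.94 − 1.32 = 1.62 V.
Since V_DS = 0.599 V < V_ov = 1.62 V, the device is in the triode region.
I_D = k_n [V_ov · V_DS − ½ V_DS²] = 7.824 × [1.62 × 0.599 − 0.5 × 0.599²] = 6.18 mA.

Triode; I_D = 6.18 mA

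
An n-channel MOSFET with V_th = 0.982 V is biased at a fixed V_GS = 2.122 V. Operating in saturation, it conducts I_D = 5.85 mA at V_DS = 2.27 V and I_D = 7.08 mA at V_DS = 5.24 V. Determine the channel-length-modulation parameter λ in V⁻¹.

λ = 0.0843 V⁻¹

With V_GS fixed, I_D ∝ (1 + λ V_DS) in saturation, so I_D2/I_D1 = (1 + λ V_DS2)/(1 + λ V_DS1).
7.08/5.85 = 1.21 = (1 + 5.24 λ)/(1 + 2.27 λ).
Solving: λ (I_D1 V_DS2 − I_D2 V_DS1) = I_D2 − I_D1, so λ = (7.08 − 5.85) / (5.85 × 5.24 − 7.08 × 2.27) = 1.23 / 14.6 = 0.0843 V⁻¹.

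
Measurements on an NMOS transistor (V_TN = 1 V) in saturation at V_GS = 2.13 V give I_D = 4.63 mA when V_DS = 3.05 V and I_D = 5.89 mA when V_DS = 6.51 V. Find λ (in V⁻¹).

λ = 0.103 V⁻¹

With V_GS fixed, I_D ∝ (1 + λ V_DS) in saturation, so I_D2/I_D1 = (1 + λ V_DS2)/(1 + λ V_DS1).
5.89/4.63 = 1.272 = (1 + 6.51 λ)/(1 + 3.05 λ).
Solving: λ (I_D1 V_DS2 − I_D2 V_DS1) = I_D2 − I_D1, so λ = (5.89 − 4.63) / (4.63 × 6.51 − 5.89 × 3.05) = 1.26 / 12.2 = 0.103 V⁻¹.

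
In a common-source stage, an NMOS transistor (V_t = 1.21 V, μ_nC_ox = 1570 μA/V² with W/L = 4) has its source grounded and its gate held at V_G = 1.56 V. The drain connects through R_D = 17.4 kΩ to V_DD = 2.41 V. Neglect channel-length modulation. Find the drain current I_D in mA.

I_D = 0.135 mA

V_GS = V_G = 1.56 V, so V_ov = 1.56 − 1.21 = 0.35 V.
k_n = μ_nC_ox · (W/L) = 6.28 mA/V².
Assume saturation: I_D = ½ k_n V_ov² = 0.5 × 6.28 × 0.35² = 0.385 mA, giving V_DS = V_DD − I_D R_D = 2.41 − 0.385 × 17.4 = -4.28 V.
But -4.28 V < V_ov = 0.35 V, so the device is actually in triode.
In triode I_D = k_n[V_ov V_DS − ½ V_DS²] and I_D = (V_DD − V_DS)/R_D. Equating: 54.6 V_DS² − 39.25 V_DS + 2.41 = 0, giving V_DS = 0.0678 V (the root below V_ov).
I_D = (2.41 − 0.0678) / 17.4 = 0.135 mA.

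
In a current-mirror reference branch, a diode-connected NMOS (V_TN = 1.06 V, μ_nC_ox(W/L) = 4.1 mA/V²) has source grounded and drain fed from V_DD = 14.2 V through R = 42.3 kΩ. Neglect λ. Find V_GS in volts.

With gate tied to drain, V_GS = V_DS ≥ V_GS − V_TN, so the device is in saturation.
KCL at the drain: ½ k_n (V_GS − V_TN)² = (V_DD − V_GS)/R.
Let x = V_GS − 1.06. Then 86.7 x² + x − 13.14 = 0, giving x = 0.384 V (positive root), so V_GS = 1.44 V.
I_D = (V_DD − V_GS)/R = (14.2 − 1.44) / 42.3 = 0.302 mA.

V_GS = 1.44 V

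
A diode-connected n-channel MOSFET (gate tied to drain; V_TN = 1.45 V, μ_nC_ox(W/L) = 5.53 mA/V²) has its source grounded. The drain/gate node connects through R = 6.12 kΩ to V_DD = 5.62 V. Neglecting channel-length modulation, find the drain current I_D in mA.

I_D = 0.605 mA

With gate tied to drain, V_GS = V_DS ≥ V_GS − V_TN, so the device is in saturation.
KCL at the drain: ½ k_n (V_GS − V_TN)² = (V_DD − V_GS)/R.
Let x = V_GS − 1.45. Then 16.9 x² + x − 4.17 = 0, giving x = 0.468 V (positive root), so V_GS = 1.92 V.
I_D = (V_DD − V_GS)/R = (5.62 − 1.92) / 6.12 = 0.605 mA.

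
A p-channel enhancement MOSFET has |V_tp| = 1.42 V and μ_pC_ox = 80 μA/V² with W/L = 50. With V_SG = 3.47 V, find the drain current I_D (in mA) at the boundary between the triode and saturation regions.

At the boundary V_SD = V_ov = V_SG − |V_tp| = 3.47 − 1.42 = 2.05 V.
k_p = μ_pC_ox · (W/L) = 4 mA/V².
I_D = ½ k_p V_ov² = 0.5 × 4 × 2.05² = 8.41 mA.

I_D = 8.41 mA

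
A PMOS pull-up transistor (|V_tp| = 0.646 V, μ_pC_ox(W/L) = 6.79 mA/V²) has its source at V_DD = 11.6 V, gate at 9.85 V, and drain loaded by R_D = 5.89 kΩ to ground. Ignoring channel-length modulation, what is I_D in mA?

I_D = 1.92 mA

V_SG = V_DD − V_G = 11.6 − 9.85 = 1.75 V, so V_ov = 1.75 − 0.646 = 1.1 V.
Assume saturation: I_D = ½ k_p V_ov² = 0.5 × 6.79 × 1.1² = 4.14 mA, giving V_SD = V_DD − I_D R_D = 11.6 − 4.14 × 5.89 = -12.8 V.
But -12.8 V < V_ov = 1.1 V, so the device is actually in triode.
In triode I_D = k_p[V_ov V_SD − ½ V_SD²] and I_D = (V_DD − V_SD)/R_D. Equating: 20 V_SD² − 45.15 V_SD + 11.6 = 0, giving V_SD = 0.296 V (the root below V_ov).
I_D = (11.6 − 0.296) / 5.89 = 1.92 mA.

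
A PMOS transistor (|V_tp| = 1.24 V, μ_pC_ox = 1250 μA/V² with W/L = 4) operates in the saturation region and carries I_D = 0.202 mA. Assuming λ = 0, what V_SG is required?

k_p = μ_pC_ox · (W/L) = 5 mA/V².
In saturation I_D = ½ k_p (V_SG − |V_tp|)², so V_SG − |V_tp| = √(2 I_D / k_p) = √(2 × 0.202 / 5) = 0.284 V.
V_SG = 1.24 + 0.284 = 1.52 V.

V_SG = 1.52 V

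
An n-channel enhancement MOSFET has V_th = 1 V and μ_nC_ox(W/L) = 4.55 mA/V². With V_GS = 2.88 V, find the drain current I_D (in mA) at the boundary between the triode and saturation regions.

I_D = 8.04 mA

At the boundary V_DS = V_ov = V_GS − V_th = 2.88 − 1 = 1.88 V.
I_D = ½ k_n V_ov² = 0.5 × 4.55 × 1.88² = 8.04 mA.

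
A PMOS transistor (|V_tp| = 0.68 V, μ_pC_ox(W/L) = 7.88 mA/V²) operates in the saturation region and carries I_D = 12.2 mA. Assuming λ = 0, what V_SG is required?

V_SG = 2.44 V

In saturation I_D = ½ k_p (V_SG − |V_tp|)², so V_SG − |V_tp| = √(2 I_D / k_p) = √(2 × 12.2 / 7.88) = 1.76 V.
V_SG = 0.68 + 1.76 = 2.44 V.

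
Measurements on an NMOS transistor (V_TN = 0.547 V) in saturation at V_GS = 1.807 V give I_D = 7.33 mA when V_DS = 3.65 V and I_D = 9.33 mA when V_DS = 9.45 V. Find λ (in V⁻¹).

With V_GS fixed, I_D ∝ (1 + λ V_DS) in saturation, so I_D2/I_D1 = (1 + λ V_DS2)/(1 + λ V_DS1).
9.33/7.33 = 1.273 = (1 + 9.45 λ)/(1 + 3.65 λ).
Solving: λ (I_D1 V_DS2 − I_D2 V_DS1) = I_D2 − I_D1, so λ = (9.33 − 7.33) / (7.33 × 9.45 − 9.33 × 3.65) = 2 / 35.2 = 0.0568 V⁻¹.

λ = 0.0568 V⁻¹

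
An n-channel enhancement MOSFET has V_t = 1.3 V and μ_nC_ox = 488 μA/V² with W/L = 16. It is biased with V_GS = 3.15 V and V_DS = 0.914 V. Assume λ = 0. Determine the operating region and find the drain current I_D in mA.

Triode; I_D = 9.94 mA

k_n = μ_nC_ox · (W/L) = 7.808 mA/V².
V_ov = V_GS − V_t = 3.15 − 1.3 = 1.85 V.
Since V_DS = 0.914 V < V_ov = 1.85 V, the device is in the triode region.
I_D = k_n [V_ov · V_DS − ½ V_DS²] = 7.808 × [1.85 × 0.914 − 0.5 × 0.914²] = 9.94 mA.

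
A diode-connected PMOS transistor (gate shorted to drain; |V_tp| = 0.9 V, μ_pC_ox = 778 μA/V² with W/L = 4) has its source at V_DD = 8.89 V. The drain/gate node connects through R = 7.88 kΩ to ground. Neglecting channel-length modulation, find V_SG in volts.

With gate tied to drain, V_SG = V_SD ≥ V_SG − |V_tp|, so the device is in saturation.
k_p = μ_pC_ox · (W/L) = 3.112 mA/V².
KCL at the drain: ½ k_p (V_SG − |V_tp|)² = (V_DD − V_SG)/R.
Let x = V_SG − 0.9. Then 12.3 x² + x − 7.99 = 0, giving x = 0.767 V (positive root), so V_SG = 1.67 V.
I_D = (V_DD − V_SG)/R = (8.89 − 1.67) / 7.88 = 0.917 mA.

V_SG = 1.67 V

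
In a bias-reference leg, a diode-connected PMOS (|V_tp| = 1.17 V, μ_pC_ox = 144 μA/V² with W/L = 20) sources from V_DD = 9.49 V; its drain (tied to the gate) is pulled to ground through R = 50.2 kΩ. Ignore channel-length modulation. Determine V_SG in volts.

With gate tied to drain, V_SG = V_SD ≥ V_SG − |V_tp|, so the device is in saturation.
k_p = μ_pC_ox · (W/L) = 2.88 mA/V².
KCL at the drain: ½ k_p (V_SG − |V_tp|)² = (V_DD − V_SG)/R.
Let x = V_SG − 1.17. Then 72.3 x² + x − 8.32 = 0, giving x = 0.332 V (positive root), so V_SG = 1.5 V.
I_D = (V_DD − V_SG)/R = (9.49 − 1.5) / 50.2 = 0.159 mA.

V_SG = 1.50 V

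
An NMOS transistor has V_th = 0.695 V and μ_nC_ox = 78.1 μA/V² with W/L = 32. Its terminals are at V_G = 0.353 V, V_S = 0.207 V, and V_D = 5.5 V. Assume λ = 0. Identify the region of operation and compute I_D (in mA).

Cutoff; I_D = 0 mA

V_GS = V_G − V_S = 0.353 − 0.207 = 0.146 V; V_DS = V_D − V_S = 5.5 − 0.207 = 5.29 V.
V_GS = 0.146 V < V_th = 0.695 V, so the transistor is in cutoff.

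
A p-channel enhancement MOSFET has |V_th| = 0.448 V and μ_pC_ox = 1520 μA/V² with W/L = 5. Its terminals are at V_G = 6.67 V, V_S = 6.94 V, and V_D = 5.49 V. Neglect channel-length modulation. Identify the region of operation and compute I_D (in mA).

V_SG = V_S − V_G = 6.94 − 6.67 = 0.27 V; V_SD = V_S − V_D = 6.94 − 5.49 = 1.45 V.
V_SG = 0.27 V < |V_th| = 0.448 V, so the transistor is in cutoff.

Cutoff; I_D = 0 mA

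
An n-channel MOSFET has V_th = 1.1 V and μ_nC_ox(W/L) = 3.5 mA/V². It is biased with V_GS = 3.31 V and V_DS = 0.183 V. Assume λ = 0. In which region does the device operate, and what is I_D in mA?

Triode; I_D = 1.36 mA

V_ov = V_GS − V_th = 3.31 − 1.1 = 2.21 V.
Since V_DS = 0.183 V < V_ov = 2.21 V, the device is in the triode region.
I_D = k_n [V_ov · V_DS − ½ V_DS²] = 3.5 × [2.21 × 0.183 − 0.5 × 0.183²] = 1.36 mA.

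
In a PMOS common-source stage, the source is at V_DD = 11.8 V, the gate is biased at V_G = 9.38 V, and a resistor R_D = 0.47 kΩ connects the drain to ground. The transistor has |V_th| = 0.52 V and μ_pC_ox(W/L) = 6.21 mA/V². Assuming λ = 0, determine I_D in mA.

V_SG = V_DD − V_G = 11.8 − 9.38 = 2.42 V, so V_ov = 2.42 − 0.52 = 1.9 V.
Assume saturation: I_D = ½ k_p V_ov² = 0.5 × 6.21 × 1.9² = 11.2 mA, giving V_SD = V_DD − I_D R_D = 11.8 − 11.2 × 0.47 = 6.53 V.
V_SD = 6.53 V ≥ V_ov = 1.9 V, confirming saturation.

I_D = 11.2 mA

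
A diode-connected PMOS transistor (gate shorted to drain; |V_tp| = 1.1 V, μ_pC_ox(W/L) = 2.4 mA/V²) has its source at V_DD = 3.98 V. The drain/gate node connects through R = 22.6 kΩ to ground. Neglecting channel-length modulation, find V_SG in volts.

V_SG = 1.41 V

With gate tied to drain, V_SG = V_SD ≥ V_SG − |V_tp|, so the device is in saturation.
KCL at the drain: ½ k_p (V_SG − |V_tp|)² = (V_DD − V_SG)/R.
Let x = V_SG − 1.1. Then 27.1 x² + x − 2.88 = 0, giving x = 0.308 V (positive root), so V_SG = 1.41 V.
I_D = (V_DD − V_SG)/R = (3.98 − 1.41) / 22.6 = 0.114 mA.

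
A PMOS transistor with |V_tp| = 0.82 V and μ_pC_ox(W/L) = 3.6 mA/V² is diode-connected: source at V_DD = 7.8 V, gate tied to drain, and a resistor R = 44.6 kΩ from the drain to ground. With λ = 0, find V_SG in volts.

With gate tied to drain, V_SG = V_SD ≥ V_SG − |V_tp|, so the device is in saturation.
KCL at the drain: ½ k_p (V_SG − |V_tp|)² = (V_DD − V_SG)/R.
Let x = V_SG − 0.82. Then 80.3 x² + x − 6.98 = 0, giving x = 0.289 V (positive root), so V_SG = 1.11 V.
I_D = (V_DD − V_SG)/R = (7.8 − 1.11) / 44.6 = 0.15 mA.

V_SG = 1.11 V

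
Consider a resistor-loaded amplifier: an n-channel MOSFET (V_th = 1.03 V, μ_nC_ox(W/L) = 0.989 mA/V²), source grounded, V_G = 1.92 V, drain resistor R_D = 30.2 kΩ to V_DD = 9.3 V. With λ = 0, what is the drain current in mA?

I_D = 0.293 mA

V_GS = V_G = 1.92 V, so V_ov = 1.92 − 1.03 = 0.89 V.
Assume saturation: I_D = ½ k_n V_ov² = 0.5 × 0.989 × 0.89² = 0.392 mA, giving V_DS = V_DD − I_D R_D = 9.3 − 0.392 × 30.2 = -2.53 V.
But -2.53 V < V_ov = 0.89 V, so the device is actually in triode.
In triode I_D = k_n[V_ov V_DS − ½ V_DS²] and I_D = (V_DD − V_DS)/R_D. Equating: 14.9 V_DS² − 27.58 V_DS + 9.3 = 0, giving V_DS = 0.444 V (the root below V_ov).
I_D = (9.3 − 0.444) / 30.2 = 0.293 mA.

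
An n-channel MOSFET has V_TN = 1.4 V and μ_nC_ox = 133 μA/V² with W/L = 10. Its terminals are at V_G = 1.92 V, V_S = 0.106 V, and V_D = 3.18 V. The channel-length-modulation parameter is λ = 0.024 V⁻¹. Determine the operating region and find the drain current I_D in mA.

Saturation; I_D = 0.122 mA

V_GS = V_G − V_S = 1.92 − 0.106 = 1.81 V; V_DS = V_D − V_S = 3.18 − 0.106 = 3.07 V.
k_n = μ_nC_ox · (W/L) = 1.33 mA/V².
V_ov = V_GS − V_TN = 1.81 − 1.4 = 0.414 V.
Since V_DS = 3.07 V ≥ V_ov = 0.414 V, the device is in saturation.
I_D = ½ k_n V_ov² (1 + λ V_DS) = 0.5 × 1.33 × 0.414² × (1 + 0.024 × 3.07) = 0.122 mA.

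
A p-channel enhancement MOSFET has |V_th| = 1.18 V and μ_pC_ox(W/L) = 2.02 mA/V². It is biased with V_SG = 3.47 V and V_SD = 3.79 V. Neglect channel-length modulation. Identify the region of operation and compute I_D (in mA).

Saturation; I_D = 5.30 mA

V_ov = V_SG − |V_th| = 3.47 − 1.18 = 2.29 V.
Since V_SD = 3.79 V ≥ V_ov = 2.29 V, the device is in saturation.
I_D = ½ k_p V_ov² = 0.5 × 2.02 × 2.29² = 5.3 mA.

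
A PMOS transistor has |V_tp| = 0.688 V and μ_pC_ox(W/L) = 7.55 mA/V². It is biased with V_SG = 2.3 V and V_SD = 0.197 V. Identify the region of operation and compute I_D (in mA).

Triode; I_D = 2.25 mA

V_ov = V_SG − |V_tp| = 2.3 − 0.688 = 1.61 V.
Since V_SD = 0.197 V < V_ov = 1.61 V, the device is in the triode region.
I_D = k_p [V_ov · V_SD − ½ V_SD²] = 7.55 × [1.61 × 0.197 − 0.5 × 0.197²] = 2.25 mA.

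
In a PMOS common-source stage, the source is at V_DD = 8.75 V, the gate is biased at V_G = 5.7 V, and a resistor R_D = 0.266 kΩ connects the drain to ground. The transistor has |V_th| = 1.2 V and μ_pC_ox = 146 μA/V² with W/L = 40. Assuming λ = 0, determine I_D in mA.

I_D = 9.99 mA

V_SG = V_DD − V_G = 8.75 − 5.7 = 3.05 V, so V_ov = 3.05 − 1.2 = 1.85 V.
k_p = μ_pC_ox · (W/L) = 5.84 mA/V².
Assume saturation: I_D = ½ k_p V_ov² = 0.5 × 5.84 × 1.85² = 9.99 mA, giving V_SD = V_DD − I_D R_D = 8.75 − 9.99 × 0.266 = 6.09 V.
V_SD = 6.09 V ≥ V_ov = 1.85 V, confirming saturation.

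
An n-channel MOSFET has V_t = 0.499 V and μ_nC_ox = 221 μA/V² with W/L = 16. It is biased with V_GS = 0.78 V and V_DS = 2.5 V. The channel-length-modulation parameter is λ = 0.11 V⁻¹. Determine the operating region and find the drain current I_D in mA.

Saturation; I_D = 0.178 mA

k_n = μ_nC_ox · (W/L) = 3.536 mA/V².
V_ov = V_GS − V_t = 0.78 − 0.499 = 0.281 V.
Since V_DS = 2.5 V ≥ V_ov = 0.281 V, the device is in saturation.
I_D = ½ k_n V_ov² (1 + λ V_DS) = 0.5 × 3.536 × 0.281² × (1 + 0.11 × 2.5) = 0.178 mA.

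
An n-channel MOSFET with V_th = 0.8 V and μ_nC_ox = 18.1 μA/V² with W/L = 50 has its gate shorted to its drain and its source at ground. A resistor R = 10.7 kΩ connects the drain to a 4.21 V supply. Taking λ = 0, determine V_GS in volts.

V_GS = 1.54 V

With gate tied to drain, V_GS = V_DS ≥ V_GS − V_th, so the device is in saturation.
k_n = μ_nC_ox · (W/L) = 0.905 mA/V².
KCL at the drain: ½ k_n (V_GS − V_th)² = (V_DD − V_GS)/R.
Let x = V_GS − 0.8. Then 4.84 x² + x − 3.41 = 0, giving x = 0.742 V (positive root), so V_GS = 1.54 V.
I_D = (V_DD − V_GS)/R = (4.21 − 1.54) / 10.7 = 0.249 mA.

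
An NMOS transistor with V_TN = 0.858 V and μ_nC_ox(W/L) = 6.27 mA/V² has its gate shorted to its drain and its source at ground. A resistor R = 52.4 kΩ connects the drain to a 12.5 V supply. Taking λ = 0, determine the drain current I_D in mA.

I_D = 0.217 mA

With gate tied to drain, V_GS = V_DS ≥ V_GS − V_TN, so the device is in saturation.
KCL at the drain: ½ k_n (V_GS − V_TN)² = (V_DD − V_GS)/R.
Let x = V_GS − 0.858. Then 164 x² + x − 11.64 = 0, giving x = 0.263 V (positive root), so V_GS = 1.12 V.
I_D = (V_DD − V_GS)/R = (12.5 − 1.12) / 52.4 = 0.217 mA.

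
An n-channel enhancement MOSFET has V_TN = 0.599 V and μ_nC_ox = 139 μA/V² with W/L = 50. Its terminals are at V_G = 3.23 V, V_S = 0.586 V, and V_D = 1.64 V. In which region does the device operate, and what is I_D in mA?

Triode; I_D = 11.1 mA

V_GS = V_G − V_S = 3.23 − 0.586 = 2.64 V; V_DS = V_D − V_S = 1.64 − 0.586 = 1.05 V.
k_n = μ_nC_ox · (W/L) = 6.95 mA/V².
V_ov = V_GS − V_TN = 2.64 − 0.599 = 2.04 V.
Since V_DS = 1.05 V < V_ov = 2.04 V, the device is in the triode region.
I_D = k_n [V_ov · V_DS − ½ V_DS²] = 6.95 × [2.04 × 1.05 − 0.5 × 1.05²] = 11.1 mA.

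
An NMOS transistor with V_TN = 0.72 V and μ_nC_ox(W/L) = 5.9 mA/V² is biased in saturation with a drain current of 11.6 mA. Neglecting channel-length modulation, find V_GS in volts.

V_GS = 2.70 V

In saturation I_D = ½ k_n (V_GS − V_TN)², so V_GS − V_TN = √(2 I_D / k_n) = √(2 × 11.6 / 5.9) = 1.98 V.
V_GS = 0.72 + 1.98 = 2.7 V.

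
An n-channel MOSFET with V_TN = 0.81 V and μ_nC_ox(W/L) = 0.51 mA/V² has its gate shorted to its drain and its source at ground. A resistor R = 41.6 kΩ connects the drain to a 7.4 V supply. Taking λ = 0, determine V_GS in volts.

V_GS = 1.55 V

With gate tied to drain, V_GS = V_DS ≥ V_GS − V_TN, so the device is in saturation.
KCL at the drain: ½ k_n (V_GS − V_TN)² = (V_DD − V_GS)/R.
Let x = V_GS − 0.81. Then 10.6 x² + x − 6.59 = 0, giving x = 0.742 V (positive root), so V_GS = 1.55 V.
I_D = (V_DD − V_GS)/R = (7.4 − 1.55) / 41.6 = 0.141 mA.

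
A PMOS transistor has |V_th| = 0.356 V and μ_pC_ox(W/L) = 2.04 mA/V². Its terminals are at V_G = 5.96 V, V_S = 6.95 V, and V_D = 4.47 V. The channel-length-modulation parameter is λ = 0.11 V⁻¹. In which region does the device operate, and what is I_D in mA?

V_SG = V_S − V_G = 6.95 − 5.96 = 0.99 V; V_SD = V_S − V_D = 6.95 − 4.47 = 2.48 V.
V_ov = V_SG − |V_th| = 0.99 − 0.356 = 0.634 V.
Since V_SD = 2.48 V ≥ V_ov = 0.634 V, the device is in saturation.
I_D = ½ k_p V_ov² (1 + λ V_SD) = 0.5 × 2.04 × 0.634² × (1 + 0.11 × 2.48) = 0.522 mA.

Saturation; I_D = 0.522 mA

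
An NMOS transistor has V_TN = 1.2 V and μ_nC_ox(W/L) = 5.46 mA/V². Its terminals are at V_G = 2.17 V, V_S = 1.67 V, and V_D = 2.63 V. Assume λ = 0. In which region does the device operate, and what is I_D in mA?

Cutoff; I_D = 0 mA

V_GS = V_G − V_S = 2.17 − 1.67 = 0.5 V; V_DS = V_D − V_S = 2.63 − 1.67 = 0.96 V.
V_GS = 0.5 V < V_TN = 1.2 V, so the transistor is in cutoff.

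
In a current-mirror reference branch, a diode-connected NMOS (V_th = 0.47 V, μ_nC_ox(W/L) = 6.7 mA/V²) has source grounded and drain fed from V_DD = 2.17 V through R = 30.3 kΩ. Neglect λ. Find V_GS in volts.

With gate tied to drain, V_GS = V_DS ≥ V_GS − V_th, so the device is in saturation.
KCL at the drain: ½ k_n (V_GS − V_th)² = (V_DD − V_GS)/R.
Let x = V_GS − 0.47. Then 102 x² + x − 1.7 = 0, giving x = 0.125 V (positive root), so V_GS = 0.595 V.
I_D = (V_DD − V_GS)/R = (2.17 − 0.595) / 30.3 = 0.052 mA.

V_GS = 0.595 V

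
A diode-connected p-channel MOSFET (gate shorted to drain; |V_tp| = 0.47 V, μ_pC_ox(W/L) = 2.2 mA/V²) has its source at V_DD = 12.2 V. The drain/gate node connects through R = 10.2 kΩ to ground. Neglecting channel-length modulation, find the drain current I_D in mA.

I_D = 1.05 mA

With gate tied to drain, V_SG = V_SD ≥ V_SG − |V_tp|, so the device is in saturation.
KCL at the drain: ½ k_p (V_SG − |V_tp|)² = (V_DD − V_SG)/R.
Let x = V_SG − 0.47. Then 11.2 x² + x − 11.73 = 0, giving x = 0.979 V (positive root), so V_SG = 1.45 V.
I_D = (V_DD − V_SG)/R = (12.2 − 1.45) / 10.2 = 1.05 mA.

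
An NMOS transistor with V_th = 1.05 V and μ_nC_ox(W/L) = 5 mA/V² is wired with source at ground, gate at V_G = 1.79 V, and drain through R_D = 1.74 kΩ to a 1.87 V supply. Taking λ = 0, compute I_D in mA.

I_D = 0.899 mA

V_GS = V_G = 1.79 V, so V_ov = 1.79 − 1.05 = 0.74 V.
Assume saturation: I_D = ½ k_n V_ov² = 0.5 × 5 × 0.74² = 1.37 mA, giving V_DS = V_DD − I_D R_D = 1.87 − 1.37 × 1.74 = -0.512 V.
But -0.512 V < V_ov = 0.74 V, so the device is actually in triode.
In triode I_D = k_n[V_ov V_DS − ½ V_DS²] and I_D = (V_DD − V_DS)/R_D. Equating: 4.35 V_DS² − 7.438 V_DS + 1.87 = 0, giving V_DS = 0.306 V (the root below V_ov).
I_D = (1.87 − 0.306) / 1.74 = 0.899 mA.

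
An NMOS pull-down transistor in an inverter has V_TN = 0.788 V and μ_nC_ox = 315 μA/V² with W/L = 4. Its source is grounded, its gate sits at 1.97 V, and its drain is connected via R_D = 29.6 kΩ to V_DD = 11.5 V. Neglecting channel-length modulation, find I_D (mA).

V_GS = V_G = 1.97 V, so V_ov = 1.97 − 0.788 = 1.18 V.
k_n = μ_nC_ox · (W/L) = 1.26 mA/V².
Assume saturation: I_D = ½ k_n V_ov² = 0.5 × 1.26 × 1.18² = 0.88 mA, giving V_DS = V_DD − I_D R_D = 11.5 − 0.88 × 29.6 = -14.6 V.
But -14.6 V < V_ov = 1.18 V, so the device is actually in triode.
In triode I_D = k_n[V_ov V_DS − ½ V_DS²] and I_D = (V_DD − V_DS)/R_D. Equating: 18.6 V_DS² − 45.08 V_DS + 11.5 = 0, giving V_DS = 0.29 V (the root below V_ov).
I_D = (11.5 − 0.29) / 29.6 = 0.379 mA.

I_D = 0.379 mA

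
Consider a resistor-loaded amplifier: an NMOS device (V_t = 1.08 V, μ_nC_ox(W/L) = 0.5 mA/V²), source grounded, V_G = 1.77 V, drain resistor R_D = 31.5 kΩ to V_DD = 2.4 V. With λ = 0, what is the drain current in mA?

I_D = 0.0686 mA

V_GS = V_G = 1.77 V, so V_ov = 1.77 − 1.08 = 0.69 V.
Assume saturation: I_D = ½ k_n V_ov² = 0.5 × 0.5 × 0.69² = 0.119 mA, giving V_DS = V_DD − I_D R_D = 2.4 − 0.119 × 31.5 = -1.35 V.
But -1.35 V < V_ov = 0.69 V, so the device is actually in triode.
In triode I_D = k_n[V_ov V_DS − ½ V_DS²] and I_D = (V_DD − V_DS)/R_D. Equating: 7.88 V_DS² − 11.87 V_DS + 2.4 = 0, giving V_DS = 0.241 V (the root below V_ov).
I_D = (2.4 − 0.241) / 31.5 = 0.0686 mA.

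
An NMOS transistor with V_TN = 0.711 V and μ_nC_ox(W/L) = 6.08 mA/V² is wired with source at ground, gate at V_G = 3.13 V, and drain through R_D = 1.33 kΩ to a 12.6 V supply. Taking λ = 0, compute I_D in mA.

I_D = 8.94 mA

V_GS = V_G = 3.13 V, so V_ov = 3.13 − 0.711 = 2.42 V.
Assume saturation: I_D = ½ k_n V_ov² = 0.5 × 6.08 × 2.42² = 17.8 mA, giving V_DS = V_DD − I_D R_D = 12.6 − 17.8 × 1.33 = -11.1 V.
But -11.1 V < V_ov = 2.42 V, so the device is actually in triode.
In triode I_D = k_n[V_ov V_DS − ½ V_DS²] and I_D = (V_DD − V_DS)/R_D. Equating: 4.04 V_DS² − 20.56 V_DS + 12.6 = 0, giving V_DS = 0.713 V (the root below V_ov).
I_D = (12.6 − 0.713) / 1.33 = 8.94 mA.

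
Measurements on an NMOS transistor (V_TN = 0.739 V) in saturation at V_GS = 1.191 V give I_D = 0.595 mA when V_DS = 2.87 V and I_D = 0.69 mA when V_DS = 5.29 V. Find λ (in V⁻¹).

λ = 0.0814 V⁻¹

With V_GS fixed, I_D ∝ (1 + λ V_DS) in saturation, so I_D2/I_D1 = (1 + λ V_DS2)/(1 + λ V_DS1).
0.69/0.595 = 1.16 = (1 + 5.29 λ)/(1 + 2.87 λ).
Solving: λ (I_D1 V_DS2 − I_D2 V_DS1) = I_D2 − I_D1, so λ = (0.69 − 0.595) / (0.595 × 5.29 − 0.69 × 2.87) = 0.095 / 1.17 = 0.0814 V⁻¹.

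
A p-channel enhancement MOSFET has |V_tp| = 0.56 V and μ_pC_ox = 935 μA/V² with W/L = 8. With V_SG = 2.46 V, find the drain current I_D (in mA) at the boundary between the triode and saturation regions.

At the boundary V_SD = V_ov = V_SG − |V_tp| = 2.46 − 0.56 = 1.9 V.
k_p = μ_pC_ox · (W/L) = 7.48 mA/V².
I_D = ½ k_p V_ov² = 0.5 × 7.48 × 1.9² = 13.5 mA.

I_D = 13.5 mA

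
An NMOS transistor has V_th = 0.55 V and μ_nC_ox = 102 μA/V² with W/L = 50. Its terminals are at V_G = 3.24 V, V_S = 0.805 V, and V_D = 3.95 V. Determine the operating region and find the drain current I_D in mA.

Saturation; I_D = 9.06 mA

V_GS = V_G − V_S = 3.24 − 0.805 = 2.44 V; V_DS = V_D − V_S = 3.95 − 0.805 = 3.15 V.
k_n = μ_nC_ox · (W/L) = 5.1 mA/V².
V_ov = V_GS − V_th = 2.44 − 0.55 = 1.89 V.
Since V_DS = 3.15 V ≥ V_ov = 1.89 V, the device is in saturation.
I_D = ½ k_n V_ov² = 0.5 × 5.1 × 1.89² = 9.06 mA.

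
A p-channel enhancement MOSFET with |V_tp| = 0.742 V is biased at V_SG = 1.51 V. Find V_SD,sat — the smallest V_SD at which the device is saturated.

The boundary between triode and saturation is V_SD = V_SG − |V_tp| = V_ov.
V_ov = 1.51 − 0.742 = 0.768 V.

V_SD,sat = 0.768 V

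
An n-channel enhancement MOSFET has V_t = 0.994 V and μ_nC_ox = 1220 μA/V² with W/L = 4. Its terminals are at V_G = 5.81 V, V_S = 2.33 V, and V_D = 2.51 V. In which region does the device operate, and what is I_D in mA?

Triode; I_D = 2.10 mA

V_GS = V_G − V_S = 5.81 − 2.33 = 3.48 V; V_DS = V_D − V_S = 2.51 − 2.33 = 0.18 V.
k_n = μ_nC_ox · (W/L) = 4.88 mA/V².
V_ov = V_GS − V_t = 3.48 − 0.994 = 2.49 V.
Since V_DS = 0.18 V < V_ov = 2.49 V, the device is in the triode region.
I_D = k_n [V_ov · V_DS − ½ V_DS²] = 4.88 × [2.49 × 0.18 − 0.5 × 0.18²] = 2.1 mA.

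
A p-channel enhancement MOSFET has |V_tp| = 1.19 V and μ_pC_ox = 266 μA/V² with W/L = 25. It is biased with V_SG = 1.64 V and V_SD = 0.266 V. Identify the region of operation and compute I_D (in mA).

k_p = μ_pC_ox · (W/L) = 6.65 mA/V².
V_ov = V_SG − |V_tp| = 1.64 − 1.19 = 0.45 V.
Since V_SD = 0.266 V < V_ov = 0.45 V, the device is in the triode region.
I_D = k_p [V_ov · V_SD − ½ V_SD²] = 6.65 × [0.45 × 0.266 − 0.5 × 0.266²] = 0.561 mA.

Triode; I_D = 0.561 mA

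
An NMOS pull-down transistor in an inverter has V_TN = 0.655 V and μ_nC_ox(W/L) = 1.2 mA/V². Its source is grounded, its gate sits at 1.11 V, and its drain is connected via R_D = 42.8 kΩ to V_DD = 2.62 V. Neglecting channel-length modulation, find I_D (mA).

I_D = 0.0583 mA

V_GS = V_G = 1.11 V, so V_ov = 1.11 − 0.655 = 0.455 V.
Assume saturation: I_D = ½ k_n V_ov² = 0.5 × 1.2 × 0.455² = 0.124 mA, giving V_DS = V_DD − I_D R_D = 2.62 − 0.124 × 42.8 = -2.7 V.
But -2.7 V < V_ov = 0.455 V, so the device is actually in triode.
In triode I_D = k_n[V_ov V_DS − ½ V_DS²] and I_D = (V_DD − V_DS)/R_D. Equating: 25.7 V_DS² − 24.37 V_DS + 2.62 = 0, giving V_DS = 0.124 V (the root below V_ov).
I_D = (2.62 − 0.124) / 42.8 = 0.0583 mA.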